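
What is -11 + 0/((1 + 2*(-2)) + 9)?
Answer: -11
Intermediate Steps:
-11 + 0/((1 + 2*(-2)) + 9) = -11 + 0/((1 - 4) + 9) = -11 + 0/(-3 + 9) = -11 + 0/6 = -11 + (⅙)*0 = -11 + 0 = -11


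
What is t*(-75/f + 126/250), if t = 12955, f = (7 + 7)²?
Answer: 7703043/4900 ≈ 1572.0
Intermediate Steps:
f = 196 (f = 14² = 196)
t*(-75/f + 126/250) = 12955*(-75/196 + 126/250) = 12955*(-75*1/196 + 126*(1/250)) = 12955*(-75/196 + 63/125) = 12955*(2973/24500) = 7703043/4900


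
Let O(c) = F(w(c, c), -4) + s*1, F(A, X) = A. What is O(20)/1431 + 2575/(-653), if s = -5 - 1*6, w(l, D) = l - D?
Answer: -3692008/934443 ≈ -3.9510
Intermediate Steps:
s = -11 (s = -5 - 6 = -11)
O(c) = -11 (O(c) = (c - c) - 11*1 = 0 - 11 = -11)
O(20)/1431 + 2575/(-653) = -11/1431 + 2575/(-653) = -11*1/1431 + 2575*(-1/653) = -11/1431 - 2575/653 = -3692008/934443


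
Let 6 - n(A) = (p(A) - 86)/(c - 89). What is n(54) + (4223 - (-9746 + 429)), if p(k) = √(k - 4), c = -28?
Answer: 1584796/117 + 5*√2/117 ≈ 13545.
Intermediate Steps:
p(k) = √(-4 + k)
n(A) = 616/117 + √(-4 + A)/117 (n(A) = 6 - (√(-4 + A) - 86)/(-28 - 89) = 6 - (-86 + √(-4 + A))/(-117) = 6 - (-86 + √(-4 + A))*(-1)/117 = 6 - (86/117 - √(-4 + A)/117) = 6 + (-86/117 + √(-4 + A)/117) = 616/117 + √(-4 + A)/117)
n(54) + (4223 - (-9746 + 429)) = (616/117 + √(-4 + 54)/117) + (4223 - (-9746 + 429)) = (616/117 + √50/117) + (4223 - 1*(-9317)) = (616/117 + (5*√2)/117) + (4223 + 9317) = (616/117 + 5*√2/117) + 13540 = 1584796/117 + 5*√2/117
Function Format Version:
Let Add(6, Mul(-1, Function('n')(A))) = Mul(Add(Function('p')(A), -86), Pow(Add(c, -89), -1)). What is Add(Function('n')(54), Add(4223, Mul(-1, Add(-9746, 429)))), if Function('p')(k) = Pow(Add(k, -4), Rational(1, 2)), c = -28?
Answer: Add(Rational(1584796, 117), Mul(Rational(5, 117), Pow(2, Rational(1, 2)))) ≈ 13545.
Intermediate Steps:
Function('p')(k) = Pow(Add(-4, k), Rational(1, 2))
Function('n')(A) = Add(Rational(616, 117), Mul(Rational(1, 117), Pow(Add(-4, A), Rational(1, 2)))) (Function('n')(A) = Add(6, Mul(-1, Mul(Add(Pow(Add(-4, A), Rational(1, 2)), -86), Pow(Add(-28, -89), -1)))) = Add(6, Mul(-1, Mul(Add(-86, Pow(Add(-4, A), Rational(1, 2))), Pow(-117, -1)))) = Add(6, Mul(-1, Mul(Add(-86, Pow(Add(-4, A), Rational(1, 2))), Rational(-1, 117)))) = Add(6, Mul(-1, Add(Rational(86, 117), Mul(Rational(-1, 117), Pow(Add(-4, A), Rational(1, 2)))))) = Add(6, Add(Rational(-86, 117), Mul(Rational(1, 117), Pow(Add(-4, A), Rational(1, 2))))) = Add(Rational(616, 117), Mul(Rational(1, 117), Pow(Add(-4, A), Rational(1, 2)))))
Add(Function('n')(54), Add(4223, Mul(-1, Add(-9746, 429)))) = Add(Add(Rational(616, 117), Mul(Rational(1, 117), Pow(Add(-4, 54), Rational(1, 2)))), Add(4223, Mul(-1, Add(-9746, 429)))) = Add(Add(Rational(616, 117), Mul(Rational(1, 117), Pow(50, Rational(1, 2)))), Add(4223, Mul(-1, -9317))) = Add(Add(Rational(616, 117), Mul(Rational(1, 117), Mul(5, Pow(2, Rational(1, 2))))), Add(4223, 9317)) = Add(Add(Rational(616, 117), Mul(Rational(5, 117), Pow(2, Rational(1, 2)))), 13540) = Add(Rational(1584796, 117), Mul(Rational(5, 117), Pow(2, Rational(1, 2))))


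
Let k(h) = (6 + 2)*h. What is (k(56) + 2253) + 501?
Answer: 3202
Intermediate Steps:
k(h) = 8*h
(k(56) + 2253) + 501 = (8*56 + 2253) + 501 = (448 + 2253) + 501 = 2701 + 501 = 3202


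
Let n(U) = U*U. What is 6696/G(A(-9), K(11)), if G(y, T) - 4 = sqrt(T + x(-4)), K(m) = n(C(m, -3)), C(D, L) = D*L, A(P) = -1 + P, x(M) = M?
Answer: -26784/1069 + 6696*sqrt(1085)/1069 ≈ 181.27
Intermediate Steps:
n(U) = U**2
K(m) = 9*m**2 (K(m) = (m*(-3))**2 = (-3*m)**2 = 9*m**2)
G(y, T) = 4 + sqrt(-4 + T) (G(y, T) = 4 + sqrt(T - 4) = 4 + sqrt(-4 + T))
6696/G(A(-9), K(11)) = 6696/(4 + sqrt(-4 + 9*11**2)) = 6696/(4 + sqrt(-4 + 9*121)) = 6696/(4 + sqrt(-4 + 1089)) = 6696/(4 + sqrt(1085))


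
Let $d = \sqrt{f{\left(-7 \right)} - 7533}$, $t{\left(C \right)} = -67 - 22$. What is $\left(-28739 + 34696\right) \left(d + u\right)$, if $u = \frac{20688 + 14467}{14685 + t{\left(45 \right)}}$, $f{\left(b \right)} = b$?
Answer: $\frac{2353015}{164} + 11914 i \sqrt{1885} \approx 14348.0 + 5.1727 \cdot 10^{5} i$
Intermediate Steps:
$t{\left(C \right)} = -89$
$d = 2 i \sqrt{1885}$ ($d = \sqrt{-7 - 7533} = \sqrt{-7540} = 2 i \sqrt{1885} \approx 86.833 i$)
$u = \frac{395}{164}$ ($u = \frac{20688 + 14467}{14685 - 89} = \frac{35155}{14596} = 35155 \cdot \frac{1}{14596} = \frac{395}{164} \approx 2.4085$)
$\left(-28739 + 34696\right) \left(d + u\right) = \left(-28739 + 34696\right) \left(2 i \sqrt{1885} + \frac{395}{164}\right) = 5957 \left(\frac{395}{164} + 2 i \sqrt{1885}\right) = \frac{2353015}{164} + 11914 i \sqrt{1885}$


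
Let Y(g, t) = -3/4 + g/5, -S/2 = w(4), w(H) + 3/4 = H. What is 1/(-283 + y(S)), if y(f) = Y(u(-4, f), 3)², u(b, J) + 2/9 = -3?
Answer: -32400/9106199 ≈ -0.0035580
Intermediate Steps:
u(b, J) = -29/9 (u(b, J) = -2/9 - 3 = -29/9)
w(H) = -¾ + H
S = -13/2 (S = -2*(-¾ + 4) = -2*13/4 = -13/2 ≈ -6.5000)
Y(g, t) = -¾ + g/5 (Y(g, t) = -3*¼ + g*(⅕) = -¾ + g/5)
y(f) = 63001/32400 (y(f) = (-¾ + (⅕)*(-29/9))² = (-¾ - 29/45)² = (-251/180)² = 63001/32400)
1/(-283 + y(S)) = 1/(-283 + 63001/32400) = 1/(-9106199/32400) = -32400/9106199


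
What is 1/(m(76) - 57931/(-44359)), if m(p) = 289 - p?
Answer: 44359/9506398 ≈ 0.0046662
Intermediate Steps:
1/(m(76) - 57931/(-44359)) = 1/((289 - 1*76) - 57931/(-44359)) = 1/((289 - 76) - 57931*(-1/44359)) = 1/(213 + 57931/44359) = 1/(9506398/44359) = 44359/9506398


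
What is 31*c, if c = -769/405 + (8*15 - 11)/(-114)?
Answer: -1362047/15390 ≈ -88.502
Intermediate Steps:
c = -43937/15390 (c = -769*1/405 + (120 - 11)*(-1/114) = -769/405 + 109*(-1/114) = -769/405 - 109/114 = -43937/15390 ≈ -2.8549)
31*c = 31*(-43937/15390) = -1362047/15390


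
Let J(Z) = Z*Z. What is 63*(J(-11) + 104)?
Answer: 14175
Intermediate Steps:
J(Z) = Z²
63*(J(-11) + 104) = 63*((-11)² + 104) = 63*(121 + 104) = 63*225 = 14175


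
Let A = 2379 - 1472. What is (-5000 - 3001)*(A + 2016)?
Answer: -23386923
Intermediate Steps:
A = 907
(-5000 - 3001)*(A + 2016) = (-5000 - 3001)*(907 + 2016) = -8001*2923 = -23386923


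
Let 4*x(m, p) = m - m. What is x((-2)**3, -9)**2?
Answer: 0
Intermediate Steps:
x(m, p) = 0 (x(m, p) = (m - m)/4 = (1/4)*0 = 0)
x((-2)**3, -9)**2 = 0**2 = 0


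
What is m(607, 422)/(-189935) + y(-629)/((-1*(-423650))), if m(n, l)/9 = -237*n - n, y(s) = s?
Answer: 2976798481/434951150 ≈ 6.8440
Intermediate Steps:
m(n, l) = -2142*n (m(n, l) = 9*(-237*n - n) = 9*(-238*n) = -2142*n)
m(607, 422)/(-189935) + y(-629)/((-1*(-423650))) = -2142*607/(-189935) - 629/((-1*(-423650))) = -1300194*(-1/189935) - 629/423650 = 1300194/189935 - 629*1/423650 = 1300194/189935 - 17/11450 = 2976798481/434951150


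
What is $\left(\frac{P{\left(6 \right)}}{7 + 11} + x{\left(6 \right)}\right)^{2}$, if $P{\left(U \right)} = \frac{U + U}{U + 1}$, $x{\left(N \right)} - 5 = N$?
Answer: $\frac{54289}{441} \approx 123.1$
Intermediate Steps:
$x{\left(N \right)} = 5 + N$
$P{\left(U \right)} = \frac{2 U}{1 + U}$
$\left(\frac{P{\left(6 \right)}}{7 + 11} + x{\left(6 \right)}\right)^{2} = \left(\frac{2 \cdot 6 \frac{1}{1 + 6}}{7 + 11} + \left(5 + 6\right)\right)^{2} = \left(\frac{2 \cdot 6 \cdot \frac{1}{7}}{18} + 11\right)^{2} = \left(2 \cdot 6 \cdot \frac{1}{7} \cdot \frac{1}{18} + 11\right)^{2} = \left(\frac{12}{7} \cdot \frac{1}{18} + 11\right)^{2} = \left(\frac{2}{21} + 11\right)^{2} = \left(\frac{233}{21}\right)^{2} = \frac{54289}{441}$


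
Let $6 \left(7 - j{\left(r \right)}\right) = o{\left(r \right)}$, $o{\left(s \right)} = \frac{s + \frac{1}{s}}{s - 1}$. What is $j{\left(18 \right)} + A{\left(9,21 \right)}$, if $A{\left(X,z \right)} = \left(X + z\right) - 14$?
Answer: $\frac{41903}{1836} \approx 22.823$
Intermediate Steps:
$o{\left(s \right)} = \frac{s + \frac{1}{s}}{-1 + s}$
$A{\left(X,z \right)} = -14 + X + z$
$j{\left(r \right)} = 7 - \frac{1 + r^{2}}{6 r \left(-1 + r\right)}$ ($j{\left(r \right)} = 7 - \frac{\frac{1}{r} \frac{1}{-1 + r} \left(1 + r^{2}\right)}{6} = 7 - \frac{1 + r^{2}}{6 r \left(-1 + r\right)}$)
$j{\left(18 \right)} + A{\left(9,21 \right)} = \frac{-1 - 756 + 41 \cdot 18^{2}}{6 \cdot 18 \left(-1 + 18\right)} + \left(-14 + 9 + 21\right) = \frac{1}{6} \cdot \frac{1}{18} \cdot \frac{1}{17} \left(-1 - 756 + 41 \cdot 324\right) + 16 = \frac{1}{6} \cdot \frac{1}{18} \cdot \frac{1}{17} \left(-1 - 756 + 13284\right) + 16 = \frac{1}{6} \cdot \frac{1}{18} \cdot \frac{1}{17} \cdot 12527 + 16 = \frac{12527}{1836} + 16 = \frac{41903}{1836}$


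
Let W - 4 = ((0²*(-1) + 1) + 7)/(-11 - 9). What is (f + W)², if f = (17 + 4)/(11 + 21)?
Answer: 463761/25600 ≈ 18.116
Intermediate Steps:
f = 21/32 ≈ 0.65625
W = 18/5 (W = 4 + ((0²*(-1) + 1) + 7)/(-11 - 9) = 4 + ((0*(-1) + 1) + 7)/(-20) = 4 + ((0 + 1) + 7)*(-1/20) = 4 + (1 + 7)*(-1/20) = 4 + 8*(-1/20) = 4 - ⅖ = 18/5 ≈ 3.6000)
(f + W)² = (21/32 + 18/5)² = (681/160)² = 463761/25600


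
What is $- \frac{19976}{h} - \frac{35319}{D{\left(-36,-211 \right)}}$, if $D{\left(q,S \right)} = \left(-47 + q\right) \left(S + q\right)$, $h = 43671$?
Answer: $- \frac{1951944025}{895299171} \approx -2.1802$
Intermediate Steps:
$- \frac{19976}{h} - \frac{35319}{D{\left(-36,-211 \right)}} = - \frac{19976}{43671} - \frac{35319}{\left(-36\right)^{2} - -9917 - -1692 - -7596} = \left(-19976\right) \frac{1}{43671} - \frac{35319}{1296 + 9917 + 1692 + 7596} = - \frac{19976}{43671} - \frac{35319}{20501} = - \frac{1951944025}{895299171}$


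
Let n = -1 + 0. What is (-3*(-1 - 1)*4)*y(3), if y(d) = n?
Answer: -24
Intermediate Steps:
n = -1
y(d) = -1
(-3*(-1 - 1)*4)*y(3) = -3*(-1 - 1)*4*(-1) = -(-6)*4*(-1) = -3*(-8)*(-1) = 24*(-1) = -24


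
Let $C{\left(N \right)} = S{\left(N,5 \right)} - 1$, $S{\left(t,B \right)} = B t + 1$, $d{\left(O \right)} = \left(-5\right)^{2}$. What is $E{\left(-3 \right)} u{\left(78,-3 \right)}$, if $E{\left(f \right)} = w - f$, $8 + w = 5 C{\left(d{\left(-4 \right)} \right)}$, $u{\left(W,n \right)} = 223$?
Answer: $138260$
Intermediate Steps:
$d{\left(O \right)} = 25$
$S{\left(t,B \right)} = 1 + B t$
$C{\left(N \right)} = 5 N$ ($C{\left(N \right)} = \left(1 + 5 N\right) - 1 = 5 N$)
$w = 617$ ($w = -8 + 5 \cdot 5 \cdot 25 = -8 + 5 \cdot 125 = -8 + 625 = 617$)
$E{\left(f \right)} = 617 - f$
$E{\left(-3 \right)} u{\left(78,-3 \right)} = \left(617 - -3\right) 223 = \left(617 + 3\right) 223 = 620 \cdot 223 = 138260$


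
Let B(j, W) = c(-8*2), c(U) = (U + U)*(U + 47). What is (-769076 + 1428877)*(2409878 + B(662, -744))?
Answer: 1589385391686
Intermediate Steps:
c(U) = 2*U*(47 + U) (c(U) = (2*U)*(47 + U) = 2*U*(47 + U))
B(j, W) = -992 (B(j, W) = 2*(-8*2)*(47 - 8*2) = 2*(-16)*(47 - 16) = 2*(-16)*31 = -992)
(-769076 + 1428877)*(2409878 + B(662, -744)) = (-769076 + 1428877)*(2409878 - 992) = 659801*2408886 = 1589385391686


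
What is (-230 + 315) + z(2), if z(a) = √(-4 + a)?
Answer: 85 + I*√2 ≈ 85.0 + 1.4142*I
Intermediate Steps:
(-230 + 315) + z(2) = (-230 + 315) + √(-4 + 2) = 85 + √(-2) = 85 + I*√2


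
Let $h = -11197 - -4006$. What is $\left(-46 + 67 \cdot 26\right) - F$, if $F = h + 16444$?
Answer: $-7557$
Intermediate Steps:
$h = -7191$ ($h = -11197 + 4006 = -7191$)
$F = 9253$ ($F = -7191 + 16444 = 9253$)
$\left(-46 + 67 \cdot 26\right) - F = \left(-46 + 67 \cdot 26\right) - 9253 = \left(-46 + 1742\right) - 9253 = 1696 - 9253 = -7557$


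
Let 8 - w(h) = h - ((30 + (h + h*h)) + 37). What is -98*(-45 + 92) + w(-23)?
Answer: -4002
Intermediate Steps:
w(h) = 75 + h² (w(h) = 8 - (h - ((30 + (h + h*h)) + 37)) = 8 - (h - ((30 + (h + h²)) + 37)) = 8 - (h - ((30 + h + h²) + 37)) = 8 - (h - (67 + h + h²)) = 8 - (h + (-67 - h - h²)) = 8 - (-67 - h²) = 8 + (67 + h²) = 75 + h²)
-98*(-45 + 92) + w(-23) = -98*(-45 + 92) + (75 + (-23)²) = -98*47 + (75 + 529) = -4606 + 604 = -4002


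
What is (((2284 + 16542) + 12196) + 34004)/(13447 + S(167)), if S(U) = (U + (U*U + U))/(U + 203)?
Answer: 24059620/5003613 ≈ 4.8084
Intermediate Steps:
S(U) = (U² + 2*U)/(203 + U) (S(U) = (U + (U² + U))/(203 + U) = (U + (U + U²))/(203 + U) = (U² + 2*U)/(203 + U))
(((2284 + 16542) + 12196) + 34004)/(13447 + S(167)) = (((2284 + 16542) + 12196) + 34004)/(13447 + 167*(2 + 167)/(203 + 167)) = ((18826 + 12196) + 34004)/(13447 + 167*169/370) = (31022 + 34004)/(13447 + 167*(1/370)*169) = 65026/(13447 + 28223/370) = 65026/(5003613/370) = 65026*(370/5003613) = 24059620/5003613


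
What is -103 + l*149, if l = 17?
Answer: 2430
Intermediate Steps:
-103 + l*149 = -103 + 17*149 = -103 + 2533 = 2430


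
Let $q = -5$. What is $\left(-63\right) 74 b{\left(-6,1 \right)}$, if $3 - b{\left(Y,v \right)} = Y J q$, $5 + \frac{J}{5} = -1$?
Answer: $-4209786$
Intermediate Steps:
$J = -30$ ($J = -25 + 5 \left(-1\right) = -25 - 5 = -30$)
$b{\left(Y,v \right)} = 3 - 150 Y$ ($b{\left(Y,v \right)} = 3 - Y \left(-30\right) \left(-5\right) = 3 - - 30 Y \left(-5\right) = 3 - 150 Y$)
$\left(-63\right) 74 b{\left(-6,1 \right)} = \left(-63\right) 74 \left(3 - -900\right) = - 4662 \left(3 + 900\right) = \left(-4662\right) 903 = -4209786$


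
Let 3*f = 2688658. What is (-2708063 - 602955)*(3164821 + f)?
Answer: -40338532927178/3 ≈ -1.3446e+13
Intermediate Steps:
f = 2688658/3 (f = (⅓)*2688658 = 2688658/3 ≈ 8.9622e+5)
(-2708063 - 602955)*(3164821 + f) = (-2708063 - 602955)*(3164821 + 2688658/3) = -3311018*12183121/3 = -40338532927178/3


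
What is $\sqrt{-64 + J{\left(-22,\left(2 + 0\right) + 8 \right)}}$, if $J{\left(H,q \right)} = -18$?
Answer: $i \sqrt{82} \approx 9.0554 i$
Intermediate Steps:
$\sqrt{-64 + J{\left(-22,\left(2 + 0\right) + 8 \right)}} = \sqrt{-64 - 18} = \sqrt{-82} = i \sqrt{82}$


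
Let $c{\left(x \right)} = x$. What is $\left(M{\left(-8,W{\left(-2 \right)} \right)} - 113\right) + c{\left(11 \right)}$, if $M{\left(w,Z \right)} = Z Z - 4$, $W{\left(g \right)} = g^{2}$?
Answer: $-90$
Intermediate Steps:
$M{\left(w,Z \right)} = -4 + Z^{2}$ ($M{\left(w,Z \right)} = Z^{2} - 4 = -4 + Z^{2}$)
$\left(M{\left(-8,W{\left(-2 \right)} \right)} - 113\right) + c{\left(11 \right)} = \left(\left(-4 + \left(\left(-2\right)^{2}\right)^{2}\right) - 113\right) + 11 = \left(\left(-4 + 4^{2}\right) - 113\right) + 11 = \left(\left(-4 + 16\right) - 113\right) + 11 = \left(12 - 113\right) + 11 = -101 + 11 = -90$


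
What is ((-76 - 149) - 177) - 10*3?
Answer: -432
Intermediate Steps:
((-76 - 149) - 177) - 10*3 = (-225 - 177) - 30 = -402 - 30 = -432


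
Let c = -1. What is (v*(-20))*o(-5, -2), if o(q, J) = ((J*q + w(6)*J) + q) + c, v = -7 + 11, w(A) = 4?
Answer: 320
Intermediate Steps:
v = 4
o(q, J) = -1 + q + 4*J + J*q (o(q, J) = ((J*q + 4*J) + q) - 1 = ((4*J + J*q) + q) - 1 = (q + 4*J + J*q) - 1 = -1 + q + 4*J + J*q)
(v*(-20))*o(-5, -2) = (4*(-20))*(-1 - 5 + 4*(-2) - 2*(-5)) = -80*(-1 - 5 - 8 + 10) = -80*(-4) = 320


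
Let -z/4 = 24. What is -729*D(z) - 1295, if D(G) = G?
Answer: 68689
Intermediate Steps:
z = -96 (z = -4*24 = -96)
-729*D(z) - 1295 = -729*(-96) - 1295 = 69984 - 1295 = 68689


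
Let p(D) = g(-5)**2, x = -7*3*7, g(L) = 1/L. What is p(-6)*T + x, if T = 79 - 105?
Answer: -3701/25 ≈ -148.04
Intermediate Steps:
x = -147 (x = -21*7 = -147)
p(D) = 1/25 (p(D) = (1/(-5))**2 = (-1/5)**2 = 1/25)
T = -26
p(-6)*T + x = (1/25)*(-26) - 147 = -26/25 - 147 = -3701/25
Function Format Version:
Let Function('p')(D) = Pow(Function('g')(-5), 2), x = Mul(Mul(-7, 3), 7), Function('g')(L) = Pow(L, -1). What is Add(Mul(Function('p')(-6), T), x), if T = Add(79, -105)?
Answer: Rational(-3701, 25) ≈ -148.04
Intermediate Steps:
x = -147 (x = Mul(-21, 7) = -147)
Function('p')(D) = Rational(1, 25) (Function('p')(D) = Pow(Pow(-5, -1), 2) = Pow(Rational(-1, 5), 2) = Rational(1, 25))
T = -26
Add(Mul(Function('p')(-6), T), x) = Add(Mul(Rational(1, 25), -26), -147) = Add(Rational(-26, 25), -147) = Rational(-3701, 25)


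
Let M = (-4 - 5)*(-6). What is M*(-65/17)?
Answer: -3510/17 ≈ -206.47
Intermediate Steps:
M = 54 (M = -9*(-6) = 54)
M*(-65/17) = 54*(-65/17) = -3510/17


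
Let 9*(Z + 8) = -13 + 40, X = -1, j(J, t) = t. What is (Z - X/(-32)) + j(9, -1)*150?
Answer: -4961/32 ≈ -155.03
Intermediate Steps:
Z = -5 (Z = -8 + (-13 + 40)/9 = -8 + (⅑)*27 = -8 + 3 = -5)
(Z - X/(-32)) + j(9, -1)*150 = (-5 - (-1)/(-32)) - 1*150 = (-5 - (-1)*(-1)/32) - 150 = (-5 - 1*1/32) - 150 = (-5 - 1/32) - 150 = -161/32 - 150 = -4961/32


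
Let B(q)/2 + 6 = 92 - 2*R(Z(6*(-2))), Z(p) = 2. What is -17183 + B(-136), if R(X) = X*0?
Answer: -17011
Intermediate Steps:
R(X) = 0
B(q) = 172 (B(q) = -12 + 2*(92 - 2*0) = -12 + 2*(92 + 0) = -12 + 2*92 = -12 + 184 = 172)
-17183 + B(-136) = -17183 + 172 = -17011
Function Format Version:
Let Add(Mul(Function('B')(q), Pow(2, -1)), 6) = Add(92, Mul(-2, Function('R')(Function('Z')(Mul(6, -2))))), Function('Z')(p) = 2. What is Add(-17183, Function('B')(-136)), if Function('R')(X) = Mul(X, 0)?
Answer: -17011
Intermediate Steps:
Function('R')(X) = 0
Function('B')(q) = 172 (Function('B')(q) = Add(-12, Mul(2, Add(92, Mul(-2, 0)))) = Add(-12, Mul(2, Add(92, 0))) = Add(-12, Mul(2, 92)) = Add(-12, 184) = 172)
Add(-17183, Function('B')(-136)) = Add(-17183, 172) = -17011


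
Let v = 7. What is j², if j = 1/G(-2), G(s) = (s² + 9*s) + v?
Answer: 1/49 ≈ 0.020408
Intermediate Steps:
G(s) = 7 + s² + 9*s (G(s) = (s² + 9*s) + 7 = 7 + s² + 9*s)
j = -⅐ (j = 1/(7 + (-2)² + 9*(-2)) = 1/(7 + 4 - 18) = 1/(-7) = -⅐ ≈ -0.14286)
j² = (-⅐)² = 1/49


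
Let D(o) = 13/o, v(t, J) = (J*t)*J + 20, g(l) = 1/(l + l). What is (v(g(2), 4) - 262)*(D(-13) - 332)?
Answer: 79254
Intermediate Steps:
g(l) = 1/(2*l)
v(t, J) = 20 + t*J² (v(t, J) = t*J² + 20 = 20 + t*J²)
(v(g(2), 4) - 262)*(D(-13) - 332) = ((20 + ((½)/2)*4²) - 262)*(13/(-13) - 332) = ((20 + ((½)*(½))*16) - 262)*(13*(-1/13) - 332) = ((20 + (¼)*16) - 262)*(-1 - 332) = ((20 + 4) - 262)*(-333) = (24 - 262)*(-333) = -238*(-333) = 79254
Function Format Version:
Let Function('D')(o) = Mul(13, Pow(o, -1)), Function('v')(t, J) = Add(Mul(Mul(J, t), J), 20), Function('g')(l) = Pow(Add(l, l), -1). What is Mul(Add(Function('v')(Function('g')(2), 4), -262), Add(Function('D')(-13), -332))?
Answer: 79254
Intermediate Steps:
Function('g')(l) = Mul(Rational(1, 2), Pow(l, -1)) (Function('g')(l) = Pow(Mul(2, l), -1) = Mul(Rational(1, 2), Pow(l, -1)))
Function('v')(t, J) = Add(20, Mul(t, Pow(J, 2))) (Function('v')(t, J) = Add(Mul(t, Pow(J, 2)), 20) = Add(20, Mul(t, Pow(J, 2))))
Mul(Add(Function('v')(Function('g')(2), 4), -262), Add(Function('D')(-13), -332)) = Mul(Add(Add(20, Mul(Mul(Rational(1, 2), Pow(2, -1)), Pow(4, 2))), -262), Add(Mul(13, Pow(-13, -1)), -332)) = Mul(Add(Add(20, Mul(Mul(Rational(1, 2), Rational(1, 2)), 16)), -262), Add(Mul(13, Rational(-1, 13)), -332)) = Mul(Add(Add(20, Mul(Rational(1, 4), 16)), -262), Add(-1, -332)) = Mul(Add(Add(20, 4), -262), -333) = Mul(Add(24, -262), -333) = Mul(-238, -333) = 79254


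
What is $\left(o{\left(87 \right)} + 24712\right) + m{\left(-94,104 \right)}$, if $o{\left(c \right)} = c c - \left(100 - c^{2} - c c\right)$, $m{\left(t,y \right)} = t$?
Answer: $47225$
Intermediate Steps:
$o{\left(c \right)} = -100 + 3 c^{2}$ ($o{\left(c \right)} = c^{2} + \left(\left(c^{2} + c^{2}\right) - 100\right) = c^{2} + \left(2 c^{2} - 100\right) = c^{2} + \left(-100 + 2 c^{2}\right) = -100 + 3 c^{2}$)
$\left(o{\left(87 \right)} + 24712\right) + m{\left(-94,104 \right)} = \left(\left(-100 + 3 \cdot 87^{2}\right) + 24712\right) - 94 = \left(\left(-100 + 3 \cdot 7569\right) + 24712\right) - 94 = \left(\left(-100 + 22707\right) + 24712\right) - 94 = \left(22607 + 24712\right) - 94 = 47319 - 94 = 47225$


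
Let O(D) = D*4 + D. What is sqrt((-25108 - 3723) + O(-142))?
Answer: I*sqrt(29541) ≈ 171.88*I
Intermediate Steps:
O(D) = 5*D (O(D) = 4*D + D = 5*D)
sqrt((-25108 - 3723) + O(-142)) = sqrt((-25108 - 3723) + 5*(-142)) = sqrt(-28831 - 710) = sqrt(-29541) = I*sqrt(29541)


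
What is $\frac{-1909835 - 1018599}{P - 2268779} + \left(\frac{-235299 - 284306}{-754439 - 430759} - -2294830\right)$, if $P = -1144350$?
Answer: $\frac{9283128814653931837}{4045233664542} \approx 2.2948 \cdot 10^{6}$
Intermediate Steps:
$\frac{-1909835 - 1018599}{P - 2268779} + \left(\frac{-235299 - 284306}{-754439 - 430759} - -2294830\right) = \frac{-1909835 - 1018599}{-1144350 - 2268779} + \left(\frac{-235299 - 284306}{-754439 - 430759} - -2294830\right) = - \frac{2928434}{-3413129} + \left(- \frac{519605}{-1185198} + 2294830\right) = \left(-2928434\right) \left(- \frac{1}{3413129}\right) + \left(\left(-519605\right) \left(- \frac{1}{1185198}\right) + 2294830\right) = \frac{2928434}{3413129} + \left(\frac{519605}{1185198} + 2294830\right) = \frac{2928434}{3413129} + \frac{2719828445945}{1185198} = \frac{9283128814653931837}{4045233664542}$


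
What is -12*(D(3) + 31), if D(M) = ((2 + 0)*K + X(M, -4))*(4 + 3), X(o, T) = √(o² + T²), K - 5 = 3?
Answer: -2136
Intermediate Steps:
K = 8 (K = 5 + 3 = 8)
X(o, T) = √(T² + o²)
D(M) = 112 + 7*√(16 + M²) (D(M) = ((2 + 0)*8 + √((-4)² + M²))*(4 + 3) = (2*8 + √(16 + M²))*7 = (16 + √(16 + M²))*7 = 112 + 7*√(16 + M²))
-12*(D(3) + 31) = -12*((112 + 7*√(16 + 3²)) + 31) = -12*((112 + 7*√(16 + 9)) + 31) = -12*((112 + 7*√25) + 31) = -12*((112 + 7*5) + 31) = -12*((112 + 35) + 31) = -12*(147 + 31) = -12*178 = -2136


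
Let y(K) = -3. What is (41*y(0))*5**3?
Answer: -15375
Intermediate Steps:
(41*y(0))*5**3 = (41*(-3))*5**3 = -123*125 = -15375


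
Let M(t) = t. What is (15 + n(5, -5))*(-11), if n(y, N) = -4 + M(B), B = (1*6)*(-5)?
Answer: 209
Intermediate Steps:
B = -30 (B = 6*(-5) = -30)
n(y, N) = -34 (n(y, N) = -4 - 30 = -34)
(15 + n(5, -5))*(-11) = (15 - 34)*(-11) = -19*(-11) = 209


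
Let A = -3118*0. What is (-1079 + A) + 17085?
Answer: 16006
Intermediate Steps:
A = 0
(-1079 + A) + 17085 = (-1079 + 0) + 17085 = -1079 + 17085 = 16006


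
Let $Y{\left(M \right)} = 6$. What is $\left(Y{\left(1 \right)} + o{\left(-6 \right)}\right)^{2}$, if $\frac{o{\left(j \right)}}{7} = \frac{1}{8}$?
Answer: $\frac{3025}{64} \approx 47.266$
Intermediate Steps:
$o{\left(j \right)} = \frac{7}{8}$
$\left(Y{\left(1 \right)} + o{\left(-6 \right)}\right)^{2} = \left(6 + \frac{7}{8}\right)^{2} = \left(\frac{55}{8}\right)^{2} = \frac{3025}{64}$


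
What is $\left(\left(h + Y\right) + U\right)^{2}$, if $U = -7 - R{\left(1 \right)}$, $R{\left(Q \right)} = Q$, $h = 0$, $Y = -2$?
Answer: $100$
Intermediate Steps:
$U = -8$ ($U = -7 - 1 = -8$)
$\left(\left(h + Y\right) + U\right)^{2} = \left(\left(0 - 2\right) - 8\right)^{2} = \left(-2 - 8\right)^{2} = \left(-10\right)^{2} = 100$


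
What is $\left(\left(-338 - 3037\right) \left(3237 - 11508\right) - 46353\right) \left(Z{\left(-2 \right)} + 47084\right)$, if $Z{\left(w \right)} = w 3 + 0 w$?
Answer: $1311982509216$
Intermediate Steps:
$Z{\left(w \right)} = 3 w$ ($Z{\left(w \right)} = 3 w + 0 = 3 w$)
$\left(\left(-338 - 3037\right) \left(3237 - 11508\right) - 46353\right) \left(Z{\left(-2 \right)} + 47084\right) = \left(\left(-338 - 3037\right) \left(3237 - 11508\right) - 46353\right) \left(3 \left(-2\right) + 47084\right) = \left(\left(-3375\right) \left(-8271\right) - 46353\right) \left(-6 + 47084\right) = \left(27914625 - 46353\right) 47078 = 27868272 \cdot 47078 = 1311982509216$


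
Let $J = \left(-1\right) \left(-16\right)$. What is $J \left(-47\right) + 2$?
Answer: $-750$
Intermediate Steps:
$J = 16$
$J \left(-47\right) + 2 = 16 \left(-47\right) + 2 = -752 + 2 = -750$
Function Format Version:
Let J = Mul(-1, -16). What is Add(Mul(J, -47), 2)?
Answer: -750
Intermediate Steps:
J = 16
Add(Mul(J, -47), 2) = Add(Mul(16, -47), 2) = Add(-752, 2) = -750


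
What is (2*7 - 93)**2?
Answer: 6241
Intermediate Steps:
(2*7 - 93)**2 = (14 - 93)**2 = (-79)**2 = 6241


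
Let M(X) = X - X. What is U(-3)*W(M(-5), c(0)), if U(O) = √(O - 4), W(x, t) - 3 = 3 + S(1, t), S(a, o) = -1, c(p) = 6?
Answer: 5*I*√7 ≈ 13.229*I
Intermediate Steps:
M(X) = 0
W(x, t) = 5 (W(x, t) = 3 + (3 - 1) = 3 + 2 = 5)
U(O) = √(-4 + O)
U(-3)*W(M(-5), c(0)) = √(-4 - 3)*5 = √(-7)*5 = (I*√7)*5 = 5*I*√7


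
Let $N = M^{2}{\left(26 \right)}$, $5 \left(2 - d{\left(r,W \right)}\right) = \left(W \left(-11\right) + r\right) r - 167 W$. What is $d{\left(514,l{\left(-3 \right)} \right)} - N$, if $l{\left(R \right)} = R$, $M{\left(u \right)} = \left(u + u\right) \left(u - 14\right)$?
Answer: $- \frac{2228529}{5} \approx -4.4571 \cdot 10^{5}$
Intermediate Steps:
$M{\left(u \right)} = 2 u \left(-14 + u\right)$
$d{\left(r,W \right)} = 2 + \frac{167 W}{5} - \frac{r \left(r - 11 W\right)}{5}$ ($d{\left(r,W \right)} = 2 - \frac{\left(W \left(-11\right) + r\right) r - 167 W}{5} = 2 - \frac{\left(- 11 W + r\right) r - 167 W}{5} = 2 - \frac{\left(r - 11 W\right) r - 167 W}{5} = 2 - \frac{r \left(r - 11 W\right) - 167 W}{5} = 2 - \frac{- 167 W + r \left(r - 11 W\right)}{5} = 2 + \left(\frac{167 W}{5} - \frac{r \left(r - 11 W\right)}{5}\right) = 2 + \frac{167 W}{5} - \frac{r \left(r - 11 W\right)}{5}$)
$N = 389376$ ($N = \left(2 \cdot 26 \left(-14 + 26\right)\right)^{2} = \left(2 \cdot 26 \cdot 12\right)^{2} = 624^{2} = 389376$)
$d{\left(514,l{\left(-3 \right)} \right)} - N = \left(2 - \frac{514^{2}}{5} + \frac{167}{5} \left(-3\right) + \frac{11}{5} \left(-3\right) 514\right) - 389376 = \left(2 - \frac{264196}{5} - \frac{501}{5} - \frac{16962}{5}\right) - 389376 = - \frac{281649}{5} - 389376 = - \frac{2228529}{5}$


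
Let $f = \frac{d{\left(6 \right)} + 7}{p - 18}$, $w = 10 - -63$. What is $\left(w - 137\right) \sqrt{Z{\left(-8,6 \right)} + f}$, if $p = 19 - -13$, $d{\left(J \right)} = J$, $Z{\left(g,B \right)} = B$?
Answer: $- \frac{32 \sqrt{1358}}{7} \approx -168.46$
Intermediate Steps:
$w = 73$ ($w = 10 + 63 = 73$)
$p = 32$ ($p = 19 + 13 = 32$)
$f = \frac{13}{14}$ ($f = \frac{6 + 7}{32 - 18} = \frac{13}{14} \approx 0.92857$)
$\left(w - 137\right) \sqrt{Z{\left(-8,6 \right)} + f} = \left(73 - 137\right) \sqrt{6 + \frac{13}{14}} = - 64 \sqrt{\frac{97}{14}} = - 64 \frac{\sqrt{1358}}{14} = - \frac{32 \sqrt{1358}}{7}$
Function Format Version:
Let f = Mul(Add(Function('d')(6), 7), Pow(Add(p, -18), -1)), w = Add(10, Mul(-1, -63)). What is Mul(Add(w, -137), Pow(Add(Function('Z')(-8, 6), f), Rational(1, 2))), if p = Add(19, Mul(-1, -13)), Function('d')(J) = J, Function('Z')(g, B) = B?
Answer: Mul(Rational(-32, 7), Pow(1358, Rational(1, 2))) ≈ -168.46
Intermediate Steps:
w = 73 (w = Add(10, 63) = 73)
p = 32 (p = Add(19, 13) = 32)
f = Rational(13, 14) (f = Mul(Add(6, 7), Pow(Add(32, -18), -1)) = Mul(13, Pow(14, -1)) = Mul(13, Rational(1, 14)) = Rational(13, 14) ≈ 0.92857)
Mul(Add(w, -137), Pow(Add(Function('Z')(-8, 6), f), Rational(1, 2))) = Mul(Add(73, -137), Pow(Add(6, Rational(13, 14)), Rational(1, 2))) = Mul(-64, Pow(Rational(97, 14), Rational(1, 2))) = Mul(-64, Mul(Rational(1, 14), Pow(1358, Rational(1, 2)))) = Mul(Rational(-32, 7), Pow(1358, Rational(1, 2)))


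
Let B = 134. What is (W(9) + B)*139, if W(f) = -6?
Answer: 17792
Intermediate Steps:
(W(9) + B)*139 = (-6 + 134)*139 = 128*139 = 17792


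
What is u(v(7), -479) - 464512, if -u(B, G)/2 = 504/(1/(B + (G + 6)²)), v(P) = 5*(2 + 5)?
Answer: -226018624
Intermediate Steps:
v(P) = 35 (v(P) = 5*7 = 35)
u(B, G) = -1008*B - 1008*(6 + G)² (u(B, G) = -1008/(1/(B + (G + 6)²)) = -1008/(1/(B + (6 + G)²)) = -1008*(B + (6 + G)²) = -2*(504*B + 504*(6 + G)²) = -1008*B - 1008*(6 + G)²)
u(v(7), -479) - 464512 = (-1008*35 - 1008*(6 - 479)²) - 464512 = (-35280 - 1008*(-473)²) - 464512 = (-35280 - 1008*223729) - 464512 = (-35280 - 225518832) - 464512 = -225554112 - 464512 = -226018624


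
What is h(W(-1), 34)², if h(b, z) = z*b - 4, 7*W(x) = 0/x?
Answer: 16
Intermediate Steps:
W(x) = 0 (W(x) = (0/x)/7 = (⅐)*0 = 0)
h(b, z) = -4 + b*z (h(b, z) = b*z - 4 = -4 + b*z)
h(W(-1), 34)² = (-4 + 0*34)² = (-4 + 0)² = (-4)² = 16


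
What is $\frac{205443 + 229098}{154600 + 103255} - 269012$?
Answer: $- \frac{69365654719}{257855} \approx -2.6901 \cdot 10^{5}$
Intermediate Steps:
$\frac{205443 + 229098}{154600 + 103255} - 269012 = \frac{434541}{257855} - 269012 = - \frac{69365654719}{257855}$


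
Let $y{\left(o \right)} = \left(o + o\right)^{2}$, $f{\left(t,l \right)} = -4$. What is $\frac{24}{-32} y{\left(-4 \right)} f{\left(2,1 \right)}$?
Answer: $192$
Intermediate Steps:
$y{\left(o \right)} = 4 o^{2}$ ($y{\left(o \right)} = \left(2 o\right)^{2} = 4 o^{2}$)
$\frac{24}{-32} y{\left(-4 \right)} f{\left(2,1 \right)} = \frac{24}{-32} \cdot 4 \left(-4\right)^{2} \left(-4\right) = 24 \left(- \frac{1}{32}\right) 4 \cdot 16 \left(-4\right) = \left(- \frac{3}{4}\right) 64 \left(-4\right) = \left(-48\right) \left(-4\right) = 192$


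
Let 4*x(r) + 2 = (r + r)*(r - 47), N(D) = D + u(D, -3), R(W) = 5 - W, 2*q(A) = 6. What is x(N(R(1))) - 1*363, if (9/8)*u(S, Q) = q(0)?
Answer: -8963/18 ≈ -497.94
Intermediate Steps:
q(A) = 3 (q(A) = (1/2)*6 = 3)
u(S, Q) = 8/3 (u(S, Q) = (8/9)*3 = 8/3)
N(D) = 8/3 + D (N(D) = D + 8/3 = 8/3 + D)
x(r) = -1/2 + r*(-47 + r)/2 (x(r) = -1/2 + ((r + r)*(r - 47))/4 = -1/2 + ((2*r)*(-47 + r))/4 = -1/2 + (2*r*(-47 + r))/4 = -1/2 + r*(-47 + r)/2)
x(N(R(1))) - 1*363 = (-1/2 + (8/3 + (5 - 1*1))**2/2 - 47*(8/3 + (5 - 1*1))/2) - 1*363 = (-1/2 + (8/3 + (5 - 1))**2/2 - 47*(8/3 + (5 - 1))/2) - 363 = (-1/2 + (8/3 + 4)**2/2 - 47*(8/3 + 4)/2) - 363 = (-1/2 + (20/3)**2/2 - 47/2*20/3) - 363 = (-1/2 + (1/2)*(400/9) - 470/3) - 363 = (-1/2 + 200/9 - 470/3) - 363 = -2429/18 - 363 = -8963/18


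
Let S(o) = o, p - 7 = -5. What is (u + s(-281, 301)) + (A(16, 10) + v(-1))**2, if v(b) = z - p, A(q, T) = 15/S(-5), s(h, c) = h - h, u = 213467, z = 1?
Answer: 213483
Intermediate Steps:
p = 2 (p = 7 - 5 = 2)
s(h, c) = 0
A(q, T) = -3 (A(q, T) = 15/(-5) = 15*(-1/5) = -3)
v(b) = -1 (v(b) = 1 - 1*2 = 1 - 2 = -1)
(u + s(-281, 301)) + (A(16, 10) + v(-1))**2 = (213467 + 0) + (-3 - 1)**2 = 213467 + (-4)**2 = 213467 + 16 = 213483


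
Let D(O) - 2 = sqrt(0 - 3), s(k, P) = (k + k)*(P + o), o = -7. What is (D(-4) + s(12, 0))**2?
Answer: (-166 + I*sqrt(3))**2 ≈ 27553.0 - 575.04*I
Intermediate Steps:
s(k, P) = 2*k*(-7 + P) (s(k, P) = (k + k)*(P - 7) = (2*k)*(-7 + P) = 2*k*(-7 + P))
D(O) = 2 + I*sqrt(3) (D(O) = 2 + sqrt(0 - 3) = 2 + sqrt(-3) = 2 + I*sqrt(3))
(D(-4) + s(12, 0))**2 = ((2 + I*sqrt(3)) + 2*12*(-7 + 0))**2 = ((2 + I*sqrt(3)) + 2*12*(-7))**2 = ((2 + I*sqrt(3)) - 168)**2 = (-166 + I*sqrt(3))**2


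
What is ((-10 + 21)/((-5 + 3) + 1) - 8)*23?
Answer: -437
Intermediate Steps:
((-10 + 21)/((-5 + 3) + 1) - 8)*23 = (11/(-2 + 1) - 8)*23 = (11/(-1) - 8)*23 = (11*(-1) - 8)*23 = (-11 - 8)*23 = -19*23 = -437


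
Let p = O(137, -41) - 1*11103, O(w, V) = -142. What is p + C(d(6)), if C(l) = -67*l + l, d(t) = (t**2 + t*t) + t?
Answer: -16393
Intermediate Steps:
d(t) = t + 2*t**2 (d(t) = (t**2 + t**2) + t = 2*t**2 + t = t + 2*t**2)
C(l) = -66*l
p = -11245 (p = -142 - 1*11103 = -142 - 11103 = -11245)
p + C(d(6)) = -11245 - 396*(1 + 2*6) = -11245 - 396*(1 + 12) = -11245 - 396*13 = -11245 - 66*78 = -11245 - 5148 = -16393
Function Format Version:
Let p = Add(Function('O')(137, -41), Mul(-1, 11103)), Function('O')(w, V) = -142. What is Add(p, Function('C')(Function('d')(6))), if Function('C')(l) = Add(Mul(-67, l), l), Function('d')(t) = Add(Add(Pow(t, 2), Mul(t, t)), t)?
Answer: -16393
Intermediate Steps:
Function('d')(t) = Add(t, Mul(2, Pow(t, 2))) (Function('d')(t) = Add(Add(Pow(t, 2), Pow(t, 2)), t) = Add(Mul(2, Pow(t, 2)), t) = Add(t, Mul(2, Pow(t, 2))))
Function('C')(l) = Mul(-66, l)
p = -11245 (p = Add(-142, Mul(-1, 11103)) = Add(-142, -11103) = -11245)
Add(p, Function('C')(Function('d')(6))) = Add(-11245, Mul(-66, Mul(6, Add(1, Mul(2, 6))))) = Add(-11245, Mul(-66, Mul(6, Add(1, 12)))) = Add(-11245, Mul(-66, Mul(6, 13))) = Add(-11245, Mul(-66, 78)) = Add(-11245, -5148) = -16393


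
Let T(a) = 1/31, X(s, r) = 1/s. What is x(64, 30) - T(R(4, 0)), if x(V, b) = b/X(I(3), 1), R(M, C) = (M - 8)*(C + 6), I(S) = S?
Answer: 2789/31 ≈ 89.968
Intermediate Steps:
R(M, C) = (-8 + M)*(6 + C)
x(V, b) = 3*b (x(V, b) = b/(1/3) = b/(⅓) = b*3 = 3*b)
T(a) = 1/31
x(64, 30) - T(R(4, 0)) = 3*30 - 1*1/31 = 90 - 1/31 = 2789/31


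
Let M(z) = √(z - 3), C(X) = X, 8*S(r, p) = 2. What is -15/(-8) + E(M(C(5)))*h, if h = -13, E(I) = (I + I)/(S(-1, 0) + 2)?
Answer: 15/8 - 104*√2/9 ≈ -14.467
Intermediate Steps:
S(r, p) = ¼ (S(r, p) = (⅛)*2 = ¼)
M(z) = √(-3 + z)
E(I) = 8*I/9 (E(I) = (I + I)/(¼ + 2) = (2*I)/(9/4) = (2*I)*(4/9) = 8*I/9)
-15/(-8) + E(M(C(5)))*h = -15/(-8) + (8*√(-3 + 5)/9)*(-13) = -15*(-⅛) + (8*√2/9)*(-13) = 15/8 - 104*√2/9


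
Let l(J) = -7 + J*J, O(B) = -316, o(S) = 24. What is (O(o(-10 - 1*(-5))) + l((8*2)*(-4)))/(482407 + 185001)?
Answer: 539/95344 ≈ 0.0056532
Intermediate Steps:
l(J) = -7 + J**2
(O(o(-10 - 1*(-5))) + l((8*2)*(-4)))/(482407 + 185001) = (-316 + (-7 + ((8*2)*(-4))**2))/(482407 + 185001) = (-316 + (-7 + (16*(-4))**2))/667408 = (-316 + (-7 + (-64)**2))*(1/667408) = (-316 + (-7 + 4096))*(1/667408) = (-316 + 4089)*(1/667408) = 3773*(1/667408) = 539/95344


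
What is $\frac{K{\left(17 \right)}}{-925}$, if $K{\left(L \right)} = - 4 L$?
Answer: $\frac{68}{925} \approx 0.073514$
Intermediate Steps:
$\frac{K{\left(17 \right)}}{-925} = \frac{\left(-4\right) 17}{-925} = \left(-68\right) \left(- \frac{1}{925}\right) = \frac{68}{925}$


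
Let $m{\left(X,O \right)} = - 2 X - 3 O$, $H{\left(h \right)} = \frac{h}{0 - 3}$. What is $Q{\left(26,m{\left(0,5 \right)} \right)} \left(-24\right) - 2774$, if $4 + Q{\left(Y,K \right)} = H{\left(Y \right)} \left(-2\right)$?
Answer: $-3094$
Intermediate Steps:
$H{\left(h \right)} = - \frac{h}{3}$ ($H{\left(h \right)} = \frac{h}{0 - 3} = \frac{h}{-3} = h \left(- \frac{1}{3}\right) = - \frac{h}{3}$)
$m{\left(X,O \right)} = - 3 O - 2 X$
$Q{\left(Y,K \right)} = -4 + \frac{2 Y}{3}$ ($Q{\left(Y,K \right)} = -4 + - \frac{Y}{3} \left(-2\right) = -4 + \frac{2 Y}{3}$)
$Q{\left(26,m{\left(0,5 \right)} \right)} \left(-24\right) - 2774 = \left(-4 + \frac{2}{3} \cdot 26\right) \left(-24\right) - 2774 = \left(-4 + \frac{52}{3}\right) \left(-24\right) - 2774 = \frac{40}{3} \left(-24\right) - 2774 = -320 - 2774 = -3094$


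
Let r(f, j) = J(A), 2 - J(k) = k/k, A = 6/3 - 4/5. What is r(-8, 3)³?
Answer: 1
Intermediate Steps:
A = 6/5 (A = 6*(⅓) - 4*⅕ = 2 - ⅘ = 6/5 ≈ 1.2000)
J(k) = 1 (J(k) = 2 - k/k = 2 - 1*1 = 2 - 1 = 1)
r(f, j) = 1
r(-8, 3)³ = 1³ = 1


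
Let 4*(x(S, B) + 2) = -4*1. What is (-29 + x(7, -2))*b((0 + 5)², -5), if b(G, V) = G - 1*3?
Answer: -704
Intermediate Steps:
b(G, V) = -3 + G (b(G, V) = G - 3 = -3 + G)
x(S, B) = -3 (x(S, B) = -2 + (-4*1)/4 = -2 + (¼)*(-4) = -2 - 1 = -3)
(-29 + x(7, -2))*b((0 + 5)², -5) = (-29 - 3)*(-3 + (0 + 5)²) = -32*(-3 + 5²) = -32*(-3 + 25) = -32*22 = -704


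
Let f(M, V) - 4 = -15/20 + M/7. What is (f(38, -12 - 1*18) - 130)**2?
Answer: 11539609/784 ≈ 14719.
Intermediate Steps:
f(M, V) = 13/4 + M/7 (f(M, V) = 4 + (-15/20 + M/7) = 4 + (-15*1/20 + M*(1/7)) = 4 + (-3/4 + M/7) = 13/4 + M/7)
(f(38, -12 - 1*18) - 130)**2 = ((13/4 + (1/7)*38) - 130)**2 = ((13/4 + 38/7) - 130)**2 = (243/28 - 130)**2 = (-3397/28)**2 = 11539609/784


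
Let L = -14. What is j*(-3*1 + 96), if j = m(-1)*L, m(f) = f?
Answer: 1302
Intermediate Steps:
j = 14 (j = -1*(-14) = 14)
j*(-3*1 + 96) = 14*(-3*1 + 96) = 14*(-3 + 96) = 14*93 = 1302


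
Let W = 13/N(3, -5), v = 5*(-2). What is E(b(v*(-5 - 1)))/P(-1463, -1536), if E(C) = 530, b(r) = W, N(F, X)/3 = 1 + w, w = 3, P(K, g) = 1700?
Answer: 53/170 ≈ 0.31176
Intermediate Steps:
v = -10
N(F, X) = 12 (N(F, X) = 3*(1 + 3) = 3*4 = 12)
W = 13/12 ≈ 1.0833
b(r) = 13/12
E(b(v*(-5 - 1)))/P(-1463, -1536) = 530/1700 = 530*(1/1700) = 53/170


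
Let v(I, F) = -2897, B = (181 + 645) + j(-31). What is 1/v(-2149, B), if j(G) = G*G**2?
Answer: -1/2897 ≈ -0.00034518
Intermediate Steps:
j(G) = G**3
B = -28965 (B = (181 + 645) + (-31)**3 = 826 - 29791 = -28965)
1/v(-2149, B) = 1/(-2897) = -1/2897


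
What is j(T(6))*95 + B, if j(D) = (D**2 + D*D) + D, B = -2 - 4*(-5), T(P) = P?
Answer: 7428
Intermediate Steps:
B = 18 (B = -2 + 20 = 18)
j(D) = D + 2*D**2 (j(D) = (D**2 + D**2) + D = 2*D**2 + D = D + 2*D**2)
j(T(6))*95 + B = (6*(1 + 2*6))*95 + 18 = (6*(1 + 12))*95 + 18 = (6*13)*95 + 18 = 78*95 + 18 = 7410 + 18 = 7428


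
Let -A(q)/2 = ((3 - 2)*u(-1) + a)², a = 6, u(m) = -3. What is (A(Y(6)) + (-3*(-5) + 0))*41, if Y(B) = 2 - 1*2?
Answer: -123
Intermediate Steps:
Y(B) = 0 (Y(B) = 2 - 2 = 0)
A(q) = -18 (A(q) = -2*((3 - 2)*(-3) + 6)² = -2*(1*(-3) + 6)² = -2*(-3 + 6)² = -2*3² = -2*9 = -18)
(A(Y(6)) + (-3*(-5) + 0))*41 = (-18 + (-3*(-5) + 0))*41 = (-18 + (15 + 0))*41 = (-18 + 15)*41 = -3*41 = -123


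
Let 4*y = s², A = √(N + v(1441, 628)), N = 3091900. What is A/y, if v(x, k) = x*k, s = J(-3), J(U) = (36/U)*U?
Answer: √249803/81 ≈ 6.1704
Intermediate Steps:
J(U) = 36
s = 36
v(x, k) = k*x
A = 4*√249803 (A = √(3091900 + 628*1441) = √(3091900 + 904948) = √3996848 = 4*√249803 ≈ 1999.2)
y = 324 (y = (¼)*36² = (¼)*1296 = 324)
A/y = (4*√249803)/324 = (4*√249803)*(1/324) = √249803/81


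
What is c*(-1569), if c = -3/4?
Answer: 4707/4 ≈ 1176.8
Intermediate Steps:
c = -3/4 (c = (1/4)*(-3) = -3/4 ≈ -0.75000)
c*(-1569) = -3/4*(-1569) = 4707/4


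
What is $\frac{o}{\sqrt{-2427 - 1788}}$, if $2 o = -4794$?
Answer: $\frac{799 i \sqrt{4215}}{1405} \approx 36.921 i$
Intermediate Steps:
$o = -2397$ ($o = \frac{1}{2} \left(-4794\right) = -2397$)
$\frac{o}{\sqrt{-2427 - 1788}} = - \frac{2397}{\sqrt{-2427 - 1788}} = - \frac{2397}{\sqrt{-4215}} = - \frac{2397}{i \sqrt{4215}} = - 2397 \left(- \frac{i \sqrt{4215}}{4215}\right) = \frac{799 i \sqrt{4215}}{1405}$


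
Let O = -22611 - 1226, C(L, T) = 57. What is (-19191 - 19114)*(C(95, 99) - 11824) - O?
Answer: 450758772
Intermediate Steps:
O = -23837
(-19191 - 19114)*(C(95, 99) - 11824) - O = (-19191 - 19114)*(57 - 11824) - 1*(-23837) = -38305*(-11767) + 23837 = 450734935 + 23837 = 450758772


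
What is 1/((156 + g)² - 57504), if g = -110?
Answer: -1/55388 ≈ -1.8054e-5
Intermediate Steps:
1/((156 + g)² - 57504) = 1/((156 - 110)² - 57504) = 1/(46² - 57504) = 1/(2116 - 57504) = 1/(-55388) = -1/55388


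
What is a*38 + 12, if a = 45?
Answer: 1722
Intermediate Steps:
a*38 + 12 = 45*38 + 12 = 1710 + 12 = 1722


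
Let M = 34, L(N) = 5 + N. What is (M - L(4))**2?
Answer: 625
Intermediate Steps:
(M - L(4))**2 = (34 - (5 + 4))**2 = (34 - 1*9)**2 = (34 - 9)**2 = 25**2 = 625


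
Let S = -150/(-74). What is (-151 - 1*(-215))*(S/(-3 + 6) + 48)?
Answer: 115264/37 ≈ 3115.2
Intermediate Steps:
S = 75/37 (S = -150*(-1/74) = 75/37 ≈ 2.0270)
(-151 - 1*(-215))*(S/(-3 + 6) + 48) = (-151 - 1*(-215))*((75/37)/(-3 + 6) + 48) = (-151 + 215)*((75/37)/3 + 48) = 64*((1/3)*(75/37) + 48) = 64*(25/37 + 48) = 64*(1801/37) = 115264/37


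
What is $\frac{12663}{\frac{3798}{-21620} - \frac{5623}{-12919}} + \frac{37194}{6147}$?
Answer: $\frac{3623990260092632}{74279219001} \approx 48789.0$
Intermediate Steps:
$\frac{12663}{\frac{3798}{-21620} - \frac{5623}{-12919}} + \frac{37194}{6147} = \frac{12663}{3798 \left(- \frac{1}{21620}\right) - - \frac{5623}{12919}} + 37194 \cdot \frac{1}{6147} = \frac{12663}{- \frac{1899}{10810} + \frac{5623}{12919}} + \frac{12398}{2049} = \frac{12663}{\frac{36251449}{139654390}} + \frac{12398}{2049} = 12663 \cdot \frac{139654390}{36251449} + \frac{12398}{2049} = \frac{1768443540570}{36251449} + \frac{12398}{2049} = \frac{3623990260092632}{74279219001}$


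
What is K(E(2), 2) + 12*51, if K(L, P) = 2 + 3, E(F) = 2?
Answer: 617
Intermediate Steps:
K(L, P) = 5
K(E(2), 2) + 12*51 = 5 + 12*51 = 5 + 612 = 617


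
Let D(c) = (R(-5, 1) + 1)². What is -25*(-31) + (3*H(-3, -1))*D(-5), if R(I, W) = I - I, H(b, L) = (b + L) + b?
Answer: 754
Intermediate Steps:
H(b, L) = L + 2*b (H(b, L) = (L + b) + b = L + 2*b)
R(I, W) = 0
D(c) = 1 (D(c) = (0 + 1)² = 1² = 1)
-25*(-31) + (3*H(-3, -1))*D(-5) = -25*(-31) + (3*(-1 + 2*(-3)))*1 = 775 + (3*(-1 - 6))*1 = 775 + (3*(-7))*1 = 775 - 21*1 = 775 - 21 = 754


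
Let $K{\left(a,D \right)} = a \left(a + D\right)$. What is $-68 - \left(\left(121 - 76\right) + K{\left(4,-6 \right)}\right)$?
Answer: $-105$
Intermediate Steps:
$K{\left(a,D \right)} = a \left(D + a\right)$
$-68 - \left(\left(121 - 76\right) + K{\left(4,-6 \right)}\right) = -68 - \left(\left(121 - 76\right) + 4 \left(-6 + 4\right)\right) = -68 - \left(45 + 4 \left(-2\right)\right) = -68 - \left(45 - 8\right) = -68 - 37 = -105$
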